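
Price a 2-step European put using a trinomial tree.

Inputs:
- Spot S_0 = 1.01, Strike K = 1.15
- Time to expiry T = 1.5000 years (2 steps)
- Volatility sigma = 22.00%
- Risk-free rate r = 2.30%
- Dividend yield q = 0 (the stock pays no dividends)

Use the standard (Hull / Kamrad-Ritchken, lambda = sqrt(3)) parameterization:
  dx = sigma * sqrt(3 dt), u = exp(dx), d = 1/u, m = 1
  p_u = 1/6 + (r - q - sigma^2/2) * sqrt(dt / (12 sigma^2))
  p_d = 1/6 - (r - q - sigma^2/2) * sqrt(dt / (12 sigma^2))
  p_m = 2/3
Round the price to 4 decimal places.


Answer: Price = V(0,0) = 0.1765

Derivation:
dt = T/N = 0.750000; dx = sigma*sqrt(3*dt) = 0.330000
u = exp(dx) = 1.390968; d = 1/u = 0.718924
p_u = 0.165303, p_m = 0.666667, p_d = 0.168030
Discount per step: exp(-r*dt) = 0.982898
Stock lattice S(k, j) with j the centered position index:
  k=0: S(0,+0) = 1.0100
  k=1: S(1,-1) = 0.7261; S(1,+0) = 1.0100; S(1,+1) = 1.4049
  k=2: S(2,-2) = 0.5220; S(2,-1) = 0.7261; S(2,+0) = 1.0100; S(2,+1) = 1.4049; S(2,+2) = 1.9541
Terminal payoffs V(N, j) = max(K - S_T, 0):
  V(2,-2) = 0.627980; V(2,-1) = 0.423887; V(2,+0) = 0.140000; V(2,+1) = 0.000000; V(2,+2) = 0.000000
Backward induction: V(k, j) = exp(-r*dt) * [p_u * V(k+1, j+1) + p_m * V(k+1, j) + p_d * V(k+1, j-1)]
  V(1,-1) = exp(-r*dt) * [p_u*0.140000 + p_m*0.423887 + p_d*0.627980] = 0.404220
  V(1,+0) = exp(-r*dt) * [p_u*0.000000 + p_m*0.140000 + p_d*0.423887] = 0.161745
  V(1,+1) = exp(-r*dt) * [p_u*0.000000 + p_m*0.000000 + p_d*0.140000] = 0.023122
  V(0,+0) = exp(-r*dt) * [p_u*0.023122 + p_m*0.161745 + p_d*0.404220] = 0.176502


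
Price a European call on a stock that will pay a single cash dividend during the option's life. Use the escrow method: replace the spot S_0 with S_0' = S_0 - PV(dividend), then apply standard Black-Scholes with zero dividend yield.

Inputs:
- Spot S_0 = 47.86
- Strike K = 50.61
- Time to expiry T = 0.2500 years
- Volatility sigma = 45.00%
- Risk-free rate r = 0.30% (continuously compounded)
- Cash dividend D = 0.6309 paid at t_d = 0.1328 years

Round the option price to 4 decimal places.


PV(D) = D * exp(-r * t_d) = 0.6309 * 0.99960168 = 0.63064870
S_0' = S_0 - PV(D) = 47.8600 - 0.63064870 = 47.22935130
d1 = (ln(S_0'/K) + (r + sigma^2/2)*T) / (sigma*sqrt(T)) = -0.19142727
d2 = d1 - sigma*sqrt(T) = -0.41642727
exp(-rT) = 0.99925028
N(d1) = 0.42409543; N(d2) = 0.33854869
C = S_0' * N(d1) - K * exp(-rT) * N(d2) = 47.22935130 * 0.42409543 - 50.6100 * 0.99925028 * 0.33854869 = 2.9086

Answer: Price = 2.9086


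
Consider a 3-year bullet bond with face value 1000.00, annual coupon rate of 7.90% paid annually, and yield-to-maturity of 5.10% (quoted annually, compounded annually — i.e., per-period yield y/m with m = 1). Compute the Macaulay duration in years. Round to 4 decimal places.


Coupon per period c = face * coupon_rate / m = 79.000000
Periods per year m = 1; per-period yield y/m = 0.051000
Number of cashflows N = 3
Cashflows (t years, CF_t, discount factor 1/(1+y/m)^(m*t), PV):
  t = 1.0000: CF_t = 79.000000, DF = 0.951475, PV = 75.166508
  t = 2.0000: CF_t = 79.000000, DF = 0.905304, PV = 71.519037
  t = 3.0000: CF_t = 1079.000000, DF = 0.861374, PV = 929.422745
Price P = sum_t PV_t = 1076.108291
Macaulay numerator sum_t t * PV_t:
  t * PV_t at t = 1.0000: 75.166508
  t * PV_t at t = 2.0000: 143.038074
  t * PV_t at t = 3.0000: 2788.268236
Macaulay duration D = (sum_t t * PV_t) / P = 3006.472819 / 1076.108291 = 2.793839

Answer: Macaulay duration = 2.7938 years


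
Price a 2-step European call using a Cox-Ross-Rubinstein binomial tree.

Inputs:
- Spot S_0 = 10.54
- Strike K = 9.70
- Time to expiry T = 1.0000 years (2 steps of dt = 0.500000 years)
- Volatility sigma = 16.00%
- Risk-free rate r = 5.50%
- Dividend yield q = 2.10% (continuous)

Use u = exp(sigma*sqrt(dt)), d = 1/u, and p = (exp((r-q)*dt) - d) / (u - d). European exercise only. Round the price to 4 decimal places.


dt = T/N = 0.500000
u = exp(sigma*sqrt(dt)) = 1.119785; d = 1/u = 0.893028
p = (exp((r-q)*dt) - d) / (u - d) = 0.547357
Discount per step: exp(-r*dt) = 0.972875
Stock lattice S(k, i) with i counting down-moves:
  k=0: S(0,0) = 10.5400
  k=1: S(1,0) = 11.8025; S(1,1) = 9.4125
  k=2: S(2,0) = 13.2163; S(2,1) = 10.5400; S(2,2) = 8.4056
Terminal payoffs V(N, i) = max(S_T - K, 0):
  V(2,0) = 3.516311; V(2,1) = 0.840000; V(2,2) = 0.000000
Backward induction: V(k, i) = exp(-r*dt) * [p * V(k+1, i) + (1-p) * V(k+1, i+1)].
  V(1,0) = exp(-r*dt) * [p*3.516311 + (1-p)*0.840000] = 2.242376
  V(1,1) = exp(-r*dt) * [p*0.840000 + (1-p)*0.000000] = 0.447308
  V(0,0) = exp(-r*dt) * [p*2.242376 + (1-p)*0.447308] = 1.391065

Answer: Price = V(0,0) = 1.3911


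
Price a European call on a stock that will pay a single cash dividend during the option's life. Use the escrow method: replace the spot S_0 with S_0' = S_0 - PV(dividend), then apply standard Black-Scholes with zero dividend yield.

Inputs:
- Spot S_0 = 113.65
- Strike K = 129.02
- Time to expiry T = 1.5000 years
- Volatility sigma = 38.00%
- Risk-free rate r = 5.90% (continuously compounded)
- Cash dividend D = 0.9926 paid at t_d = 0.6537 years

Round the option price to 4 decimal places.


Answer: Price = 18.6397

Derivation:
PV(D) = D * exp(-r * t_d) = 0.9926 * 0.96216599 = 0.95504596
S_0' = S_0 - PV(D) = 113.6500 - 0.95504596 = 112.69495404
d1 = (ln(S_0'/K) + (r + sigma^2/2)*T) / (sigma*sqrt(T)) = 0.13218052
d2 = d1 - sigma*sqrt(T) = -0.33322253
exp(-rT) = 0.91530311
N(d1) = 0.55257924; N(d2) = 0.36948315
C = S_0' * N(d1) - K * exp(-rT) * N(d2) = 112.69495404 * 0.55257924 - 129.0200 * 0.91530311 * 0.36948315 = 18.6397


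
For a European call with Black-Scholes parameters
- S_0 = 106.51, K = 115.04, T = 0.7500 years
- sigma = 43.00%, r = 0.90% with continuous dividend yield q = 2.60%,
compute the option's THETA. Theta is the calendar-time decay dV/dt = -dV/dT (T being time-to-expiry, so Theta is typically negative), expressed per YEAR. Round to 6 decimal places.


d1 = -0.0549248524; d2 = -0.4273157760
phi(d1) = 0.3983409816; exp(-qT) = 0.9806888952; exp(-rT) = 0.9932727301
Theta = -S*exp(-qT)*phi(d1)*sigma/(2*sqrt(T)) - r*K*exp(-rT)*N(d2) + q*S*exp(-qT)*N(d1)
N(d1) = 0.4780991662; N(d2) = 0.3345746718; sqrt(T) = 0.8660254038
Term 1 = -106.5100 * 0.9806888952 * 0.3983409816 * 0.4300 / (2 * 0.8660254038) = -10.3296227232
Term 2 = -0.0090 * 115.0400 * 0.9932727301 * 0.3345746718 = -0.3440748707
Term 3 = 0.0260 * 106.5100 * 0.9806888952 * 0.4780991662 = 1.2984133631
Theta = -10.3296227232 + (-0.3440748707) + (1.2984133631) = -9.375284

Answer: Theta = -9.375284


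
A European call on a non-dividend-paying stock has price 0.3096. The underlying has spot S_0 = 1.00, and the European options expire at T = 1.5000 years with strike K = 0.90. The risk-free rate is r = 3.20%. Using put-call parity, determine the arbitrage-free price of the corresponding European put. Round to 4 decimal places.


Answer: Put price = 0.1674

Derivation:
Put-call parity: C - P = S_0 * exp(-qT) - K * exp(-rT).
S_0 * exp(-qT) = 1.0000 * 1.00000000 = 1.00000000
K * exp(-rT) = 0.9000 * 0.95313379 = 0.85782041
P = C - S*exp(-qT) + K*exp(-rT)
P = 0.3096 - 1.00000000 + 0.85782041 = 0.1674


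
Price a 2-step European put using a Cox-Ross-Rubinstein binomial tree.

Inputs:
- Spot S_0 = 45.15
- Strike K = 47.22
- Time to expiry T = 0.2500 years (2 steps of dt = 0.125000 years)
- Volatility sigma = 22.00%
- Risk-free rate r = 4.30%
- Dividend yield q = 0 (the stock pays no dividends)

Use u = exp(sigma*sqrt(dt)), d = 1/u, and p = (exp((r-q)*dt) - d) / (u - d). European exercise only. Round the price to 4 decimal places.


dt = T/N = 0.125000
u = exp(sigma*sqrt(dt)) = 1.080887; d = 1/u = 0.925166
p = (exp((r-q)*dt) - d) / (u - d) = 0.515174
Discount per step: exp(-r*dt) = 0.994639
Stock lattice S(k, i) with i counting down-moves:
  k=0: S(0,0) = 45.1500
  k=1: S(1,0) = 48.8020; S(1,1) = 41.7713
  k=2: S(2,0) = 52.7495; S(2,1) = 45.1500; S(2,2) = 38.6454
Terminal payoffs V(N, i) = max(K - S_T, 0):
  V(2,0) = 0.000000; V(2,1) = 2.070000; V(2,2) = 8.574637
Backward induction: V(k, i) = exp(-r*dt) * [p * V(k+1, i) + (1-p) * V(k+1, i+1)].
  V(1,0) = exp(-r*dt) * [p*0.000000 + (1-p)*2.070000] = 0.998209
  V(1,1) = exp(-r*dt) * [p*2.070000 + (1-p)*8.574637] = 5.195614
  V(0,0) = exp(-r*dt) * [p*0.998209 + (1-p)*5.195614] = 3.016959

Answer: Price = V(0,0) = 3.0170


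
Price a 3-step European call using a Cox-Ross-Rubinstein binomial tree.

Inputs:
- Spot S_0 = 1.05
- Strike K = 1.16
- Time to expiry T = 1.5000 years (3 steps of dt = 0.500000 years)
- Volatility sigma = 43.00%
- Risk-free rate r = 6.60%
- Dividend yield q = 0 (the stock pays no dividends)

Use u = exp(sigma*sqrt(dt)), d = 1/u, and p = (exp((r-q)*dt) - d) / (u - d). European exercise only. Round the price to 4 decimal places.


Answer: Price = V(0,0) = 0.2301

Derivation:
dt = T/N = 0.500000
u = exp(sigma*sqrt(dt)) = 1.355345; d = 1/u = 0.737820
p = (exp((r-q)*dt) - d) / (u - d) = 0.478897
Discount per step: exp(-r*dt) = 0.967539
Stock lattice S(k, i) with i counting down-moves:
  k=0: S(0,0) = 1.0500
  k=1: S(1,0) = 1.4231; S(1,1) = 0.7747
  k=2: S(2,0) = 1.9288; S(2,1) = 1.0500; S(2,2) = 0.5716
  k=3: S(3,0) = 2.6142; S(3,1) = 1.4231; S(3,2) = 0.7747; S(3,3) = 0.4217
Terminal payoffs V(N, i) = max(S_T - K, 0):
  V(3,0) = 1.454199; V(3,1) = 0.263112; V(3,2) = 0.000000; V(3,3) = 0.000000
Backward induction: V(k, i) = exp(-r*dt) * [p * V(k+1, i) + (1-p) * V(k+1, i+1)].
  V(2,0) = exp(-r*dt) * [p*1.454199 + (1-p)*0.263112] = 0.806463
  V(2,1) = exp(-r*dt) * [p*0.263112 + (1-p)*0.000000] = 0.121913
  V(2,2) = exp(-r*dt) * [p*0.000000 + (1-p)*0.000000] = 0.000000
  V(1,0) = exp(-r*dt) * [p*0.806463 + (1-p)*0.121913] = 0.435143
  V(1,1) = exp(-r*dt) * [p*0.121913 + (1-p)*0.000000] = 0.056489
  V(0,0) = exp(-r*dt) * [p*0.435143 + (1-p)*0.056489] = 0.230105


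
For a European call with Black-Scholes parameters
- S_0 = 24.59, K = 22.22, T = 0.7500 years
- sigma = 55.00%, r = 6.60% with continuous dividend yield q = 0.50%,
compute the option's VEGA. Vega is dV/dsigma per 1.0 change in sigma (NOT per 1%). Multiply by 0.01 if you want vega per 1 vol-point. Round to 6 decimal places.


Answer: Vega = 7.287906

Derivation:
d1 = 0.5469807465; d2 = 0.0706667744
phi(d1) = 0.3435122514; exp(-qT) = 0.9962570225; exp(-rT) = 0.9517051581
Vega = S * exp(-qT) * phi(d1) * sqrt(T) = 24.5900 * 0.9962570225 * 0.3435122514 * 0.8660254038 = 7.287906


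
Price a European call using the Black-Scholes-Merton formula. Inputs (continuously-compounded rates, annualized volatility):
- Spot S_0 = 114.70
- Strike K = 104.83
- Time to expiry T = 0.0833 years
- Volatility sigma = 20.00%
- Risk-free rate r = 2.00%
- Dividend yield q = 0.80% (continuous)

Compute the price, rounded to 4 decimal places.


Answer: Price = 10.1235

Derivation:
d1 = (ln(S/K) + (r - q + 0.5*sigma^2) * T) / (sigma * sqrt(T)) = 1.60499048
d2 = d1 - sigma * sqrt(T) = 1.54726700
exp(-rT) = 0.99833539; exp(-qT) = 0.99933382
C = S_0 * exp(-qT) * N(d1) - K * exp(-rT) * N(d2)
N(d1) = 0.94575205; N(d2) = 0.93910056
C = 114.7000 * 0.99933382 * 0.94575205 - 104.8300 * 0.99833539 * 0.93910056 = 10.1235


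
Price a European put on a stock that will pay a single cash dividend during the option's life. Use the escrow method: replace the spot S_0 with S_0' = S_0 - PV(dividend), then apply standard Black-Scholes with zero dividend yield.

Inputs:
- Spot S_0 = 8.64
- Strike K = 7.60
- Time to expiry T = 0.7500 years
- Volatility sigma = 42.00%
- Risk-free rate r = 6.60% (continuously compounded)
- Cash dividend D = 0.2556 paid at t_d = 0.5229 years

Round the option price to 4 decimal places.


PV(D) = D * exp(-r * t_d) = 0.2556 * 0.96607733 = 0.24692936
S_0' = S_0 - PV(D) = 8.6400 - 0.24692936 = 8.39307064
d1 = (ln(S_0'/K) + (r + sigma^2/2)*T) / (sigma*sqrt(T)) = 0.59084430
d2 = d1 - sigma*sqrt(T) = 0.22711363
exp(-rT) = 0.95170516
N(-d1) = 0.27731237; N(-d2) = 0.41016769
P = K * exp(-rT) * N(-d2) - S_0' * N(-d1) = 7.6000 * 0.95170516 * 0.41016769 - 8.39307064 * 0.27731237 = 0.6392

Answer: Price = 0.6392


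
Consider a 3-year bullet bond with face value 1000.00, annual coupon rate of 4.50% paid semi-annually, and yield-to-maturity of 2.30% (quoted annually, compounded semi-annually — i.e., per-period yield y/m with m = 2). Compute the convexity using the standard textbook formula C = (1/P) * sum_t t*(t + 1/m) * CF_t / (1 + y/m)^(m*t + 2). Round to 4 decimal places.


Coupon per period c = face * coupon_rate / m = 22.500000
Periods per year m = 2; per-period yield y/m = 0.011500
Number of cashflows N = 6
Cashflows (t years, CF_t, discount factor 1/(1+y/m)^(m*t), PV):
  t = 0.5000: CF_t = 22.500000, DF = 0.988631, PV = 22.244192
  t = 1.0000: CF_t = 22.500000, DF = 0.977391, PV = 21.991292
  t = 1.5000: CF_t = 22.500000, DF = 0.966279, PV = 21.741267
  t = 2.0000: CF_t = 22.500000, DF = 0.955293, PV = 21.494085
  t = 2.5000: CF_t = 22.500000, DF = 0.944432, PV = 21.249714
  t = 3.0000: CF_t = 1022.500000, DF = 0.933694, PV = 954.702355
Price P = sum_t PV_t = 1063.422906
Convexity numerator sum_t t*(t + 1/m) * CF_t / (1+y/m)^(m*t + 2):
  t = 0.5000: term = 10.870634
  t = 1.0000: term = 32.241128
  t = 1.5000: term = 63.749141
  t = 2.0000: term = 105.040601
  t = 2.5000: term = 155.769552
  t = 3.0000: term = 9797.731165
Convexity = (1/P) * sum = 10165.402221 / 1063.422906 = 9.559134

Answer: Convexity = 9.5591


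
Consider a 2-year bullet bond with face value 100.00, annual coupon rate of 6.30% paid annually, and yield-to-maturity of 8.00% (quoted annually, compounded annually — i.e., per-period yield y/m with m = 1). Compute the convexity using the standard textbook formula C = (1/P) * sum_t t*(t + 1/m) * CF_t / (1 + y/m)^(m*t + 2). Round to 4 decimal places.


Coupon per period c = face * coupon_rate / m = 6.300000
Periods per year m = 1; per-period yield y/m = 0.080000
Number of cashflows N = 2
Cashflows (t years, CF_t, discount factor 1/(1+y/m)^(m*t), PV):
  t = 1.0000: CF_t = 6.300000, DF = 0.925926, PV = 5.833333
  t = 2.0000: CF_t = 106.300000, DF = 0.857339, PV = 91.135117
Price P = sum_t PV_t = 96.968450
Convexity numerator sum_t t*(t + 1/m) * CF_t / (1+y/m)^(m*t + 2):
  t = 1.0000: term = 10.002286
  t = 2.0000: term = 468.802040
Convexity = (1/P) * sum = 478.804326 / 96.968450 = 4.937733

Answer: Convexity = 4.9377


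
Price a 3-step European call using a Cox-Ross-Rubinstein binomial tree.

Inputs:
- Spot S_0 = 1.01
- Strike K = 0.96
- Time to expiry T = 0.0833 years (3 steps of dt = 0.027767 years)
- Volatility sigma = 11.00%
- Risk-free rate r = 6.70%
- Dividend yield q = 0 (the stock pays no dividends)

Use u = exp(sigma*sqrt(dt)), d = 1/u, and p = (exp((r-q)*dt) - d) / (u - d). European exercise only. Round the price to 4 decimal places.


dt = T/N = 0.027767
u = exp(sigma*sqrt(dt)) = 1.018499; d = 1/u = 0.981837
p = (exp((r-q)*dt) - d) / (u - d) = 0.546210
Discount per step: exp(-r*dt) = 0.998141
Stock lattice S(k, i) with i counting down-moves:
  k=0: S(0,0) = 1.0100
  k=1: S(1,0) = 1.0287; S(1,1) = 0.9917
  k=2: S(2,0) = 1.0477; S(2,1) = 1.0100; S(2,2) = 0.9736
  k=3: S(3,0) = 1.0671; S(3,1) = 1.0287; S(3,2) = 0.9917; S(3,3) = 0.9560
Terminal payoffs V(N, i) = max(S_T - K, 0):
  V(3,0) = 0.107094; V(3,1) = 0.068684; V(3,2) = 0.031656; V(3,3) = 0.000000
Backward induction: V(k, i) = exp(-r*dt) * [p * V(k+1, i) + (1-p) * V(k+1, i+1)].
  V(2,0) = exp(-r*dt) * [p*0.107094 + (1-p)*0.068684] = 0.089497
  V(2,1) = exp(-r*dt) * [p*0.068684 + (1-p)*0.031656] = 0.051784
  V(2,2) = exp(-r*dt) * [p*0.031656 + (1-p)*0.000000] = 0.017258
  V(1,0) = exp(-r*dt) * [p*0.089497 + (1-p)*0.051784] = 0.072249
  V(1,1) = exp(-r*dt) * [p*0.051784 + (1-p)*0.017258] = 0.036050
  V(0,0) = exp(-r*dt) * [p*0.072249 + (1-p)*0.036050] = 0.055718

Answer: Price = V(0,0) = 0.0557


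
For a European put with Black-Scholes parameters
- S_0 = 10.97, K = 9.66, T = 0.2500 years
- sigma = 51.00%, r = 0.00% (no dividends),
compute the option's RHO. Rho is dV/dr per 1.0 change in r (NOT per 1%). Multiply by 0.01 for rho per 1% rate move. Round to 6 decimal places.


Answer: Rho = -0.857907

Derivation:
d1 = 0.6262083375; d2 = 0.3712083375
phi(d1) = 0.3279129920; exp(-qT) = 1.0000000000; exp(-rT) = 1.0000000000
N(-d2) = 0.3552411818
Rho = -K*T*exp(-rT)*N(-d2) = -9.6600 * 0.2500 * 1.0000000000 * 0.3552411818 = -0.857907


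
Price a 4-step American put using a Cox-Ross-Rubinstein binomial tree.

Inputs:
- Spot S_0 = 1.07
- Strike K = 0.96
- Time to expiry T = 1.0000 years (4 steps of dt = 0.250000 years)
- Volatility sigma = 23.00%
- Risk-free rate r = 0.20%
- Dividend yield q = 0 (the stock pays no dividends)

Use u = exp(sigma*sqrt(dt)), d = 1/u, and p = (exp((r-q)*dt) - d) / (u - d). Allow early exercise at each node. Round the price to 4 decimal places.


dt = T/N = 0.250000
u = exp(sigma*sqrt(dt)) = 1.121873; d = 1/u = 0.891366
p = (exp((r-q)*dt) - d) / (u - d) = 0.473451
Discount per step: exp(-r*dt) = 0.999500
Stock lattice S(k, i) with i counting down-moves:
  k=0: S(0,0) = 1.0700
  k=1: S(1,0) = 1.2004; S(1,1) = 0.9538
  k=2: S(2,0) = 1.3467; S(2,1) = 1.0700; S(2,2) = 0.8502
  k=3: S(3,0) = 1.5108; S(3,1) = 1.2004; S(3,2) = 0.9538; S(3,3) = 0.7578
  k=4: S(4,0) = 1.6950; S(4,1) = 1.3467; S(4,2) = 1.0700; S(4,3) = 0.8502; S(4,4) = 0.6755
Terminal payoffs V(N, i) = max(K - S_T, 0):
  V(4,0) = 0.000000; V(4,1) = 0.000000; V(4,2) = 0.000000; V(4,3) = 0.109849; V(4,4) = 0.284526
Backward induction: V(k, i) = exp(-r*dt) * [p * V(k+1, i) + (1-p) * V(k+1, i+1)]; then take max(V_cont, immediate exercise) for American.
  V(3,0) = exp(-r*dt) * [p*0.000000 + (1-p)*0.000000] = 0.000000; exercise = 0.000000; V(3,0) = max -> 0.000000
  V(3,1) = exp(-r*dt) * [p*0.000000 + (1-p)*0.000000] = 0.000000; exercise = 0.000000; V(3,1) = max -> 0.000000
  V(3,2) = exp(-r*dt) * [p*0.000000 + (1-p)*0.109849] = 0.057812; exercise = 0.006238; V(3,2) = max -> 0.057812
  V(3,3) = exp(-r*dt) * [p*0.109849 + (1-p)*0.284526] = 0.201724; exercise = 0.202204; V(3,3) = max -> 0.202204
  V(2,0) = exp(-r*dt) * [p*0.000000 + (1-p)*0.000000] = 0.000000; exercise = 0.000000; V(2,0) = max -> 0.000000
  V(2,1) = exp(-r*dt) * [p*0.000000 + (1-p)*0.057812] = 0.030426; exercise = 0.000000; V(2,1) = max -> 0.030426
  V(2,2) = exp(-r*dt) * [p*0.057812 + (1-p)*0.202204] = 0.133775; exercise = 0.109849; V(2,2) = max -> 0.133775
  V(1,0) = exp(-r*dt) * [p*0.000000 + (1-p)*0.030426] = 0.016013; exercise = 0.000000; V(1,0) = max -> 0.016013
  V(1,1) = exp(-r*dt) * [p*0.030426 + (1-p)*0.133775] = 0.084801; exercise = 0.006238; V(1,1) = max -> 0.084801
  V(0,0) = exp(-r*dt) * [p*0.016013 + (1-p)*0.084801] = 0.052207; exercise = 0.000000; V(0,0) = max -> 0.052207

Answer: Price = V(0,0) = 0.0522


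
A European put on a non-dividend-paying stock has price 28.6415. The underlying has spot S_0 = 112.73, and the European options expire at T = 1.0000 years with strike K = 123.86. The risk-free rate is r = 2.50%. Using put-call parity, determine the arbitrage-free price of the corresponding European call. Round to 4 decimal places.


Answer: Call price = 20.5696

Derivation:
Put-call parity: C - P = S_0 * exp(-qT) - K * exp(-rT).
S_0 * exp(-qT) = 112.7300 * 1.00000000 = 112.73000000
K * exp(-rT) = 123.8600 * 0.97530991 = 120.80188570
C = P + S*exp(-qT) - K*exp(-rT)
C = 28.6415 + 112.73000000 - 120.80188570 = 20.5696


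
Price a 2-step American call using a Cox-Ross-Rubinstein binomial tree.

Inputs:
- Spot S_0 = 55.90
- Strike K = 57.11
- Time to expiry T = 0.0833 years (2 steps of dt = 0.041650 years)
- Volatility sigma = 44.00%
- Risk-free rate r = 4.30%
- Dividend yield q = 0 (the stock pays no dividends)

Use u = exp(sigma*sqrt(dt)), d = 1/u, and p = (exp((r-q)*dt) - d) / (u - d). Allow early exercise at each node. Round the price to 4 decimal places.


dt = T/N = 0.041650
u = exp(sigma*sqrt(dt)) = 1.093952; d = 1/u = 0.914117
p = (exp((r-q)*dt) - d) / (u - d) = 0.487534
Discount per step: exp(-r*dt) = 0.998211
Stock lattice S(k, i) with i counting down-moves:
  k=0: S(0,0) = 55.9000
  k=1: S(1,0) = 61.1519; S(1,1) = 51.0991
  k=2: S(2,0) = 66.8972; S(2,1) = 55.9000; S(2,2) = 46.7106
Terminal payoffs V(N, i) = max(S_T - K, 0):
  V(2,0) = 9.787239; V(2,1) = 0.000000; V(2,2) = 0.000000
Backward induction: V(k, i) = exp(-r*dt) * [p * V(k+1, i) + (1-p) * V(k+1, i+1)]; then take max(V_cont, immediate exercise) for American.
  V(1,0) = exp(-r*dt) * [p*9.787239 + (1-p)*0.000000] = 4.763071; exercise = 4.041907; V(1,0) = max -> 4.763071
  V(1,1) = exp(-r*dt) * [p*0.000000 + (1-p)*0.000000] = 0.000000; exercise = 0.000000; V(1,1) = max -> 0.000000
  V(0,0) = exp(-r*dt) * [p*4.763071 + (1-p)*0.000000] = 2.318002; exercise = 0.000000; V(0,0) = max -> 2.318002

Answer: Price = V(0,0) = 2.3180


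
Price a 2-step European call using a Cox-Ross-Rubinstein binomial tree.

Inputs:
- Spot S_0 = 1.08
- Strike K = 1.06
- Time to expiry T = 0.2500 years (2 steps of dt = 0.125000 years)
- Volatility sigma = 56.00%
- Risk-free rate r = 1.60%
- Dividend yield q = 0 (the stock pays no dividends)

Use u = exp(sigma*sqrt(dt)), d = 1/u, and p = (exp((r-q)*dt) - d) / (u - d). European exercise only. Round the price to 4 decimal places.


dt = T/N = 0.125000
u = exp(sigma*sqrt(dt)) = 1.218950; d = 1/u = 0.820378
p = (exp((r-q)*dt) - d) / (u - d) = 0.455687
Discount per step: exp(-r*dt) = 0.998002
Stock lattice S(k, i) with i counting down-moves:
  k=0: S(0,0) = 1.0800
  k=1: S(1,0) = 1.3165; S(1,1) = 0.8860
  k=2: S(2,0) = 1.6047; S(2,1) = 1.0800; S(2,2) = 0.7269
Terminal payoffs V(N, i) = max(S_T - K, 0):
  V(2,0) = 0.544706; V(2,1) = 0.020000; V(2,2) = 0.000000
Backward induction: V(k, i) = exp(-r*dt) * [p * V(k+1, i) + (1-p) * V(k+1, i+1)].
  V(1,0) = exp(-r*dt) * [p*0.544706 + (1-p)*0.020000] = 0.258584
  V(1,1) = exp(-r*dt) * [p*0.020000 + (1-p)*0.000000] = 0.009096
  V(0,0) = exp(-r*dt) * [p*0.258584 + (1-p)*0.009096] = 0.122539

Answer: Price = V(0,0) = 0.1225


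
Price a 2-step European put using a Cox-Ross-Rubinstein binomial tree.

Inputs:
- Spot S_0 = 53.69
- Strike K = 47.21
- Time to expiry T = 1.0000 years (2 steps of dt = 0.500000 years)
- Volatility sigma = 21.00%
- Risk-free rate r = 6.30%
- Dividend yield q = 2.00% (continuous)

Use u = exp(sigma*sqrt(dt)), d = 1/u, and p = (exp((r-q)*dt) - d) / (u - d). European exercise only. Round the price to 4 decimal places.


Answer: Price = V(0,0) = 1.4797

Derivation:
dt = T/N = 0.500000
u = exp(sigma*sqrt(dt)) = 1.160084; d = 1/u = 0.862007
p = (exp((r-q)*dt) - d) / (u - d) = 0.535855
Discount per step: exp(-r*dt) = 0.968991
Stock lattice S(k, i) with i counting down-moves:
  k=0: S(0,0) = 53.6900
  k=1: S(1,0) = 62.2849; S(1,1) = 46.2811
  k=2: S(2,0) = 72.2557; S(2,1) = 53.6900; S(2,2) = 39.8946
Terminal payoffs V(N, i) = max(K - S_T, 0):
  V(2,0) = 0.000000; V(2,1) = 0.000000; V(2,2) = 7.315363
Backward induction: V(k, i) = exp(-r*dt) * [p * V(k+1, i) + (1-p) * V(k+1, i+1)].
  V(1,0) = exp(-r*dt) * [p*0.000000 + (1-p)*0.000000] = 0.000000
  V(1,1) = exp(-r*dt) * [p*0.000000 + (1-p)*7.315363] = 3.290102
  V(0,0) = exp(-r*dt) * [p*0.000000 + (1-p)*3.290102] = 1.479732


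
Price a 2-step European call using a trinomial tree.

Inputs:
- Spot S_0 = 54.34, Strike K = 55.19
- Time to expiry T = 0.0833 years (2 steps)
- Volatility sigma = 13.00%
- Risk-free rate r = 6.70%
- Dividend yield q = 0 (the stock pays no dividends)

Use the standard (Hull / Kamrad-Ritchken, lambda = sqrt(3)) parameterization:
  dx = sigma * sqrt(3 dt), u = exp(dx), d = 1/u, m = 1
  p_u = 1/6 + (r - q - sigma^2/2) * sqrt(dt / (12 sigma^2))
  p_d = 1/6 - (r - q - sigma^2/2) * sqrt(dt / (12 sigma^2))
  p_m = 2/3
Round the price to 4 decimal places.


dt = T/N = 0.041650; dx = sigma*sqrt(3*dt) = 0.045953
u = exp(dx) = 1.047025; d = 1/u = 0.955087
p_u = 0.193201, p_m = 0.666667, p_d = 0.140133
Discount per step: exp(-r*dt) = 0.997213
Stock lattice S(k, j) with j the centered position index:
  k=0: S(0,+0) = 54.3400
  k=1: S(1,-1) = 51.8994; S(1,+0) = 54.3400; S(1,+1) = 56.8953
  k=2: S(2,-2) = 49.5685; S(2,-1) = 51.8994; S(2,+0) = 54.3400; S(2,+1) = 56.8953; S(2,+2) = 59.5708
Terminal payoffs V(N, j) = max(S_T - K, 0):
  V(2,-2) = 0.000000; V(2,-1) = 0.000000; V(2,+0) = 0.000000; V(2,+1) = 1.705335; V(2,+2) = 4.380834
Backward induction: V(k, j) = exp(-r*dt) * [p_u * V(k+1, j+1) + p_m * V(k+1, j) + p_d * V(k+1, j-1)]
  V(1,-1) = exp(-r*dt) * [p_u*0.000000 + p_m*0.000000 + p_d*0.000000] = 0.000000
  V(1,+0) = exp(-r*dt) * [p_u*1.705335 + p_m*0.000000 + p_d*0.000000] = 0.328553
  V(1,+1) = exp(-r*dt) * [p_u*4.380834 + p_m*1.705335 + p_d*0.000000] = 1.977743
  V(0,+0) = exp(-r*dt) * [p_u*1.977743 + p_m*0.328553 + p_d*0.000000] = 0.599461

Answer: Price = V(0,0) = 0.5995


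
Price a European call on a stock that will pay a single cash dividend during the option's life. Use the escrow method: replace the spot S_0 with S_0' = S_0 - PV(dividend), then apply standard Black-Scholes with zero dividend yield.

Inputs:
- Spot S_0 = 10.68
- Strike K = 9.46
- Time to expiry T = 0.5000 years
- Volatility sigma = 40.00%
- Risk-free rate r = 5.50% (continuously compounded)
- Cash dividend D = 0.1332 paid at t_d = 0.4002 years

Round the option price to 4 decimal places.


Answer: Price = 1.9098

Derivation:
PV(D) = D * exp(-r * t_d) = 0.1332 * 0.97822947 = 0.13030017
S_0' = S_0 - PV(D) = 10.6800 - 0.13030017 = 10.54969983
d1 = (ln(S_0'/K) + (r + sigma^2/2)*T) / (sigma*sqrt(T)) = 0.62411021
d2 = d1 - sigma*sqrt(T) = 0.34126750
exp(-rT) = 0.97287468
N(d1) = 0.73372240; N(d2) = 0.63354889
C = S_0' * N(d1) - K * exp(-rT) * N(d2) = 10.54969983 * 0.73372240 - 9.4600 * 0.97287468 * 0.63354889 = 1.9098


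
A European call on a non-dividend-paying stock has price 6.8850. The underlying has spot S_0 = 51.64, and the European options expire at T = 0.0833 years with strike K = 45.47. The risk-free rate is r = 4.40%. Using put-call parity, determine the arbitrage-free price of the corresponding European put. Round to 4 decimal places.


Answer: Put price = 0.5486

Derivation:
Put-call parity: C - P = S_0 * exp(-qT) - K * exp(-rT).
S_0 * exp(-qT) = 51.6400 * 1.00000000 = 51.64000000
K * exp(-rT) = 45.4700 * 0.99634151 = 45.30364840
P = C - S*exp(-qT) + K*exp(-rT)
P = 6.8850 - 51.64000000 + 45.30364840 = 0.5486


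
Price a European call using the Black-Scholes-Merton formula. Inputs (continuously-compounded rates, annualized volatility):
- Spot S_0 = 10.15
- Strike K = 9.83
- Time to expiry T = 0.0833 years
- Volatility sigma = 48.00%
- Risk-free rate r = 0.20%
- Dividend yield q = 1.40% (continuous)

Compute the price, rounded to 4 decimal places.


Answer: Price = 0.7200

Derivation:
d1 = (ln(S/K) + (r - q + 0.5*sigma^2) * T) / (sigma * sqrt(T)) = 0.29329004
d2 = d1 - sigma * sqrt(T) = 0.15475369
exp(-rT) = 0.99983341; exp(-qT) = 0.99883448
C = S_0 * exp(-qT) * N(d1) - K * exp(-rT) * N(d2)
N(d1) = 0.61534977; N(d2) = 0.56149225
C = 10.1500 * 0.99883448 * 0.61534977 - 9.8300 * 0.99983341 * 0.56149225 = 0.7200


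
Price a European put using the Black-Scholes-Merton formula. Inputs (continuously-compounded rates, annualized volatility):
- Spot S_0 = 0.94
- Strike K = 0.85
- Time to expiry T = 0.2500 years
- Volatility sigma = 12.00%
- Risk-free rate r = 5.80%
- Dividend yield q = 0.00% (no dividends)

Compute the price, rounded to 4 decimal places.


Answer: Price = 0.0006

Derivation:
d1 = (ln(S/K) + (r - q + 0.5*sigma^2) * T) / (sigma * sqrt(T)) = 1.94905876
d2 = d1 - sigma * sqrt(T) = 1.88905876
exp(-rT) = 0.98560462; exp(-qT) = 1.00000000
P = K * exp(-rT) * N(-d2) - S_0 * exp(-qT) * N(-d1)
N(-d1) = 0.02564420; N(-d2) = 0.02944198
P = 0.8500 * 0.98560462 * 0.02944198 - 0.9400 * 1.00000000 * 0.02564420 = 0.0006


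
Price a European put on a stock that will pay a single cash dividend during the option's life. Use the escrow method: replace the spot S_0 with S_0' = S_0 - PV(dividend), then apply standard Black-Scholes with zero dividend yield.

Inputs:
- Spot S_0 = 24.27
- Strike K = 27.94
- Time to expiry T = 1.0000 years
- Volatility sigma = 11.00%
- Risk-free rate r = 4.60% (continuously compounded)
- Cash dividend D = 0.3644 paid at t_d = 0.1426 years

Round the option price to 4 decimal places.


Answer: Price = 3.0078

Derivation:
PV(D) = D * exp(-r * t_d) = 0.3644 * 0.99346187 = 0.36201750
S_0' = S_0 - PV(D) = 24.2700 - 0.36201750 = 23.90798250
d1 = (ln(S_0'/K) + (r + sigma^2/2)*T) / (sigma*sqrt(T)) = -0.94360868
d2 = d1 - sigma*sqrt(T) = -1.05360868
exp(-rT) = 0.95504196
N(-d1) = 0.82731517; N(-d2) = 0.85396894
P = K * exp(-rT) * N(-d2) - S_0' * N(-d1) = 27.9400 * 0.95504196 * 0.85396894 - 23.90798250 * 0.82731517 = 3.0078


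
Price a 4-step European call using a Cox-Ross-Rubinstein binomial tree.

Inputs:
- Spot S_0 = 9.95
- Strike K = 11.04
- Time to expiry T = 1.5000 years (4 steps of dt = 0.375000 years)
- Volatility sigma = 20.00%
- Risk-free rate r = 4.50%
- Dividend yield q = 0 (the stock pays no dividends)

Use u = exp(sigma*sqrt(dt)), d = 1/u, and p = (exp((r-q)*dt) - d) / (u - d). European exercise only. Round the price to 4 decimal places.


Answer: Price = V(0,0) = 0.8602

Derivation:
dt = T/N = 0.375000
u = exp(sigma*sqrt(dt)) = 1.130290; d = 1/u = 0.884728
p = (exp((r-q)*dt) - d) / (u - d) = 0.538723
Discount per step: exp(-r*dt) = 0.983267
Stock lattice S(k, i) with i counting down-moves:
  k=0: S(0,0) = 9.9500
  k=1: S(1,0) = 11.2464; S(1,1) = 8.8030
  k=2: S(2,0) = 12.7117; S(2,1) = 9.9500; S(2,2) = 7.7883
  k=3: S(3,0) = 14.3679; S(3,1) = 11.2464; S(3,2) = 8.8030; S(3,3) = 6.8905
  k=4: S(4,0) = 16.2399; S(4,1) = 12.7117; S(4,2) = 9.9500; S(4,3) = 7.7883; S(4,4) = 6.0963
Terminal payoffs V(N, i) = max(S_T - K, 0):
  V(4,0) = 5.199889; V(4,1) = 1.671683; V(4,2) = 0.000000; V(4,3) = 0.000000; V(4,4) = 0.000000
Backward induction: V(k, i) = exp(-r*dt) * [p * V(k+1, i) + (1-p) * V(k+1, i+1)].
  V(3,0) = exp(-r*dt) * [p*5.199889 + (1-p)*1.671683] = 3.512629
  V(3,1) = exp(-r*dt) * [p*1.671683 + (1-p)*0.000000] = 0.885504
  V(3,2) = exp(-r*dt) * [p*0.000000 + (1-p)*0.000000] = 0.000000
  V(3,3) = exp(-r*dt) * [p*0.000000 + (1-p)*0.000000] = 0.000000
  V(2,0) = exp(-r*dt) * [p*3.512629 + (1-p)*0.885504] = 2.262296
  V(2,1) = exp(-r*dt) * [p*0.885504 + (1-p)*0.000000] = 0.469059
  V(2,2) = exp(-r*dt) * [p*0.000000 + (1-p)*0.000000] = 0.000000
  V(1,0) = exp(-r*dt) * [p*2.262296 + (1-p)*0.469059] = 1.411102
  V(1,1) = exp(-r*dt) * [p*0.469059 + (1-p)*0.000000] = 0.248464
  V(0,0) = exp(-r*dt) * [p*1.411102 + (1-p)*0.248464] = 0.860165


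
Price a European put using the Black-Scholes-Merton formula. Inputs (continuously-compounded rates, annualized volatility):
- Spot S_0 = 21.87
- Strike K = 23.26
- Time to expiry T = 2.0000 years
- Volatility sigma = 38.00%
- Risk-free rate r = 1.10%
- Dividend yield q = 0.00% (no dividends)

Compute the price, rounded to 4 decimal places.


d1 = (ln(S/K) + (r - q + 0.5*sigma^2) * T) / (sigma * sqrt(T)) = 0.19497667
d2 = d1 - sigma * sqrt(T) = -0.34242448
exp(-rT) = 0.97824024; exp(-qT) = 1.00000000
P = K * exp(-rT) * N(-d2) - S_0 * exp(-qT) * N(-d1)
N(-d1) = 0.42270561; N(-d2) = 0.63398427
P = 23.2600 * 0.97824024 * 0.63398427 - 21.8700 * 1.00000000 * 0.42270561 = 5.1810

Answer: Price = 5.1810


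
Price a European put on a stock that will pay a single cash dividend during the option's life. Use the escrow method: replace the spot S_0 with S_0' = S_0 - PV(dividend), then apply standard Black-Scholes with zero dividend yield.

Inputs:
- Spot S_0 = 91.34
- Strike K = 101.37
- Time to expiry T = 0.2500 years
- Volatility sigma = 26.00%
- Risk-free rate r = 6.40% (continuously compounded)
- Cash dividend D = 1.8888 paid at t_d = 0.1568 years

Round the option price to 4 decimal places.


Answer: Price = 11.6705

Derivation:
PV(D) = D * exp(-r * t_d) = 1.8888 * 0.99001498 = 1.86994030
S_0' = S_0 - PV(D) = 91.3400 - 1.86994030 = 89.47005970
d1 = (ln(S_0'/K) + (r + sigma^2/2)*T) / (sigma*sqrt(T)) = -0.77248576
d2 = d1 - sigma*sqrt(T) = -0.90248576
exp(-rT) = 0.98412732
N(-d1) = 0.78008661; N(-d2) = 0.81660056
P = K * exp(-rT) * N(-d2) - S_0' * N(-d1) = 101.3700 * 0.98412732 * 0.81660056 - 89.47005970 * 0.78008661 = 11.6705


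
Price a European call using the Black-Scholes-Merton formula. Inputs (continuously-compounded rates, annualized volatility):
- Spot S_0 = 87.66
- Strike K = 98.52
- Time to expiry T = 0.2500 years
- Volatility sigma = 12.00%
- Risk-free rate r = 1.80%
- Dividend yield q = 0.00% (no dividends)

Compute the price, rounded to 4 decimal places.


d1 = (ln(S/K) + (r - q + 0.5*sigma^2) * T) / (sigma * sqrt(T)) = -1.84156464
d2 = d1 - sigma * sqrt(T) = -1.90156464
exp(-rT) = 0.99551011; exp(-qT) = 1.00000000
C = S_0 * exp(-qT) * N(d1) - K * exp(-rT) * N(d2)
N(d1) = 0.03276943; N(d2) = 0.02861405
C = 87.6600 * 1.00000000 * 0.03276943 - 98.5200 * 0.99551011 * 0.02861405 = 0.0662

Answer: Price = 0.0662


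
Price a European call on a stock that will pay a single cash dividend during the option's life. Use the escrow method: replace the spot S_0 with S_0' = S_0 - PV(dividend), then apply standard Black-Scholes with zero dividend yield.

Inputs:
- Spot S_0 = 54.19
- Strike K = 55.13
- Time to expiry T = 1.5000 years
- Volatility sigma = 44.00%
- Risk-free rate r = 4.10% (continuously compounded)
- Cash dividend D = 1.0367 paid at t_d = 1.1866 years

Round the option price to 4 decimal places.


PV(D) = D * exp(-r * t_d) = 1.0367 * 0.95251388 = 0.98747114
S_0' = S_0 - PV(D) = 54.1900 - 0.98747114 = 53.20252886
d1 = (ln(S_0'/K) + (r + sigma^2/2)*T) / (sigma*sqrt(T)) = 0.31752791
d2 = d1 - sigma*sqrt(T) = -0.22135984
exp(-rT) = 0.94035295
N(d1) = 0.62457847; N(d2) = 0.41240613
C = S_0' * N(d1) - K * exp(-rT) * N(d2) = 53.20252886 * 0.62457847 - 55.1300 * 0.94035295 * 0.41240613 = 11.8493

Answer: Price = 11.8493


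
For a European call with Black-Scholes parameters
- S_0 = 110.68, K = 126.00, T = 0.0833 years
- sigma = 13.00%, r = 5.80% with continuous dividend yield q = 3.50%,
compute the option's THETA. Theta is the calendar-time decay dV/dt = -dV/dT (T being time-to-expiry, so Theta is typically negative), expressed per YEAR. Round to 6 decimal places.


d1 = -3.3853433583; d2 = -3.4228636195
phi(d1) = 0.0012950404; exp(-qT) = 0.9970887459; exp(-rT) = 0.9951802524
Theta = -S*exp(-qT)*phi(d1)*sigma/(2*sqrt(T)) - r*K*exp(-rT)*N(d2) + q*S*exp(-qT)*N(d1)
N(d1) = 0.0003554464; N(d2) = 0.0003098258; sqrt(T) = 0.2886173938
Term 1 = -110.6800 * 0.9970887459 * 0.0012950404 * 0.1300 / (2 * 0.2886173938) = -0.0321867508
Term 2 = -0.0580 * 126.0000 * 0.9951802524 * 0.0003098258 = -0.0022532940
Term 3 = 0.0350 * 110.6800 * 0.9970887459 * 0.0003554464 = 0.0013729197
Theta = -0.0321867508 + (-0.0022532940) + (0.0013729197) = -0.033067

Answer: Theta = -0.033067


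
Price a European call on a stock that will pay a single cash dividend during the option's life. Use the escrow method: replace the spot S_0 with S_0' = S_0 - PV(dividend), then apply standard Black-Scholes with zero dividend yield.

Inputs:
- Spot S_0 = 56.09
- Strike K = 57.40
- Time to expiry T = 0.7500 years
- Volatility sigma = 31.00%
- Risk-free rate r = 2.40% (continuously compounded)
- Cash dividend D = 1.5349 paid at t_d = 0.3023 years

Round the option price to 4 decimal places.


PV(D) = D * exp(-r * t_d) = 1.5349 * 0.99277106 = 1.52380429
S_0' = S_0 - PV(D) = 56.0900 - 1.52380429 = 54.56619571
d1 = (ln(S_0'/K) + (r + sigma^2/2)*T) / (sigma*sqrt(T)) = 0.01269337
d2 = d1 - sigma*sqrt(T) = -0.25577451
exp(-rT) = 0.98216103
N(d1) = 0.50506379; N(d2) = 0.39906248
C = S_0' * N(d1) - K * exp(-rT) * N(d2) = 54.56619571 * 0.50506379 - 57.4000 * 0.98216103 * 0.39906248 = 5.0618

Answer: Price = 5.0618


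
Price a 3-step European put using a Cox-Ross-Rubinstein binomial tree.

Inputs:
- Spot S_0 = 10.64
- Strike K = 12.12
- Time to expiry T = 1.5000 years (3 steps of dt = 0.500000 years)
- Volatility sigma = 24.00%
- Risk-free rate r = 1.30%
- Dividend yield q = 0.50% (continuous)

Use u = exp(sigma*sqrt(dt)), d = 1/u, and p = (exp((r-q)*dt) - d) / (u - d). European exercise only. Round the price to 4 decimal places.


Answer: Price = V(0,0) = 2.0597

Derivation:
dt = T/N = 0.500000
u = exp(sigma*sqrt(dt)) = 1.184956; d = 1/u = 0.843913
p = (exp((r-q)*dt) - d) / (u - d) = 0.469427
Discount per step: exp(-r*dt) = 0.993521
Stock lattice S(k, i) with i counting down-moves:
  k=0: S(0,0) = 10.6400
  k=1: S(1,0) = 12.6079; S(1,1) = 8.9792
  k=2: S(2,0) = 14.9398; S(2,1) = 10.6400; S(2,2) = 7.5777
  k=3: S(3,0) = 17.7031; S(3,1) = 12.6079; S(3,2) = 8.9792; S(3,3) = 6.3949
Terminal payoffs V(N, i) = max(K - S_T, 0):
  V(3,0) = 0.000000; V(3,1) = 0.000000; V(3,2) = 3.140763; V(3,3) = 5.725082
Backward induction: V(k, i) = exp(-r*dt) * [p * V(k+1, i) + (1-p) * V(k+1, i+1)].
  V(2,0) = exp(-r*dt) * [p*0.000000 + (1-p)*0.000000] = 0.000000
  V(2,1) = exp(-r*dt) * [p*0.000000 + (1-p)*3.140763] = 1.655607
  V(2,2) = exp(-r*dt) * [p*3.140763 + (1-p)*5.725082] = 4.482700
  V(1,0) = exp(-r*dt) * [p*0.000000 + (1-p)*1.655607] = 0.872728
  V(1,1) = exp(-r*dt) * [p*1.655607 + (1-p)*4.482700] = 3.135140
  V(0,0) = exp(-r*dt) * [p*0.872728 + (1-p)*3.135140] = 2.059671


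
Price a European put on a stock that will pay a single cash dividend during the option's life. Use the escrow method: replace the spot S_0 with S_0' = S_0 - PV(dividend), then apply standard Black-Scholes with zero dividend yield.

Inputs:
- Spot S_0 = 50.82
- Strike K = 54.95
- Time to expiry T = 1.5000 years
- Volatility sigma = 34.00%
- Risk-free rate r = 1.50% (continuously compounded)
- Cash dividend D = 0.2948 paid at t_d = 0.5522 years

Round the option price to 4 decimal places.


Answer: Price = 10.2893

Derivation:
PV(D) = D * exp(-r * t_d) = 0.2948 * 0.99175121 = 0.29236826
S_0' = S_0 - PV(D) = 50.8200 - 0.29236826 = 50.52763174
d1 = (ln(S_0'/K) + (r + sigma^2/2)*T) / (sigma*sqrt(T)) = 0.06074895
d2 = d1 - sigma*sqrt(T) = -0.35566430
exp(-rT) = 0.97775124
N(-d1) = 0.47577957; N(-d2) = 0.63895401
P = K * exp(-rT) * N(-d2) - S_0' * N(-d1) = 54.9500 * 0.97775124 * 0.63895401 - 50.52763174 * 0.47577957 = 10.2893


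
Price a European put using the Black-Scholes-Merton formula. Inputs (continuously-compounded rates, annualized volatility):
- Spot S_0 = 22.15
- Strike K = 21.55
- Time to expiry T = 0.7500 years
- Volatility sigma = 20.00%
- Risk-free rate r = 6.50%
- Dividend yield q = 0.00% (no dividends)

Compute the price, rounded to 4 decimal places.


d1 = (ln(S/K) + (r - q + 0.5*sigma^2) * T) / (sigma * sqrt(T)) = 0.52661088
d2 = d1 - sigma * sqrt(T) = 0.35340580
exp(-rT) = 0.95241920; exp(-qT) = 1.00000000
P = K * exp(-rT) * N(-d2) - S_0 * exp(-qT) * N(-d1)
N(-d1) = 0.29923192; N(-d2) = 0.36189212
P = 21.5500 * 0.95241920 * 0.36189212 - 22.1500 * 1.00000000 * 0.29923192 = 0.7997

Answer: Price = 0.7997


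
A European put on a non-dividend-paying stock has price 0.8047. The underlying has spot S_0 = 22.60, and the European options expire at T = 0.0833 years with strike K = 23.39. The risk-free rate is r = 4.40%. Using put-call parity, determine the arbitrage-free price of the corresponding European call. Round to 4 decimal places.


Answer: Call price = 0.1003

Derivation:
Put-call parity: C - P = S_0 * exp(-qT) - K * exp(-rT).
S_0 * exp(-qT) = 22.6000 * 1.00000000 = 22.60000000
K * exp(-rT) = 23.3900 * 0.99634151 = 23.30442789
C = P + S*exp(-qT) - K*exp(-rT)
C = 0.8047 + 22.60000000 - 23.30442789 = 0.1003


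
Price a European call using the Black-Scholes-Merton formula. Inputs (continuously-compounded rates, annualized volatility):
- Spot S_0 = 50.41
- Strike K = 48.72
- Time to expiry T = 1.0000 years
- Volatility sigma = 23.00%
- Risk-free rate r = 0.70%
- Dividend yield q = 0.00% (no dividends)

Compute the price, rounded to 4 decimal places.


Answer: Price = 5.6090

Derivation:
d1 = (ln(S/K) + (r - q + 0.5*sigma^2) * T) / (sigma * sqrt(T)) = 0.29369541
d2 = d1 - sigma * sqrt(T) = 0.06369541
exp(-rT) = 0.99302444; exp(-qT) = 1.00000000
C = S_0 * exp(-qT) * N(d1) - K * exp(-rT) * N(d2)
N(d1) = 0.61550467; N(d2) = 0.52539362
C = 50.4100 * 1.00000000 * 0.61550467 - 48.7200 * 0.99302444 * 0.52539362 = 5.6090


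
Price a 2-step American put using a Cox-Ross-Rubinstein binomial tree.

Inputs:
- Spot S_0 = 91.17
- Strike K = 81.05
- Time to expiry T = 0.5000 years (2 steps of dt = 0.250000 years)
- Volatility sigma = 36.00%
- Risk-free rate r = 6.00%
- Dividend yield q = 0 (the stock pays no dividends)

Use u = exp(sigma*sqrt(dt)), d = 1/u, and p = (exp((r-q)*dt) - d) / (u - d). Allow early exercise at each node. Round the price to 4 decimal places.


Answer: Price = V(0,0) = 4.2849

Derivation:
dt = T/N = 0.250000
u = exp(sigma*sqrt(dt)) = 1.197217; d = 1/u = 0.835270
p = (exp((r-q)*dt) - d) / (u - d) = 0.496876
Discount per step: exp(-r*dt) = 0.985112
Stock lattice S(k, i) with i counting down-moves:
  k=0: S(0,0) = 91.1700
  k=1: S(1,0) = 109.1503; S(1,1) = 76.1516
  k=2: S(2,0) = 130.6766; S(2,1) = 91.1700; S(2,2) = 63.6072
Terminal payoffs V(N, i) = max(K - S_T, 0):
  V(2,0) = 0.000000; V(2,1) = 0.000000; V(2,2) = 17.442849
Backward induction: V(k, i) = exp(-r*dt) * [p * V(k+1, i) + (1-p) * V(k+1, i+1)]; then take max(V_cont, immediate exercise) for American.
  V(1,0) = exp(-r*dt) * [p*0.000000 + (1-p)*0.000000] = 0.000000; exercise = 0.000000; V(1,0) = max -> 0.000000
  V(1,1) = exp(-r*dt) * [p*0.000000 + (1-p)*17.442849] = 8.645260; exercise = 4.898415; V(1,1) = max -> 8.645260
  V(0,0) = exp(-r*dt) * [p*0.000000 + (1-p)*8.645260] = 4.284880; exercise = 0.000000; V(0,0) = max -> 4.284880
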